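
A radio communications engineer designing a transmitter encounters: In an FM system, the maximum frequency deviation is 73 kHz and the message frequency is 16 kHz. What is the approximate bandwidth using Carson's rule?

Carson's rule: BW = 2*(delta_f + f_m)
= 2*(73 + 16) kHz = 178 kHz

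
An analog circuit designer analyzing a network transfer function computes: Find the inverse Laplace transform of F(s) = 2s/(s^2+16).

Standard pair: s/(s^2+w^2) <-> cos(wt)*u(t)
With k=2, w=4: f(t) = 2*cos(4t)*u(t)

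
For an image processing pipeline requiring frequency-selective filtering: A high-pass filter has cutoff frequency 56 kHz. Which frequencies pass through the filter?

A high-pass filter passes all frequencies above the cutoff frequency 56 kHz and attenuates lower frequencies.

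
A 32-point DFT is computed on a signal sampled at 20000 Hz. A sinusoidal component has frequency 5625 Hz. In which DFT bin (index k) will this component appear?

DFT frequency resolution = f_s/N = 20000/32 = 625 Hz
Bin index k = f_signal / resolution = 5625 / 625 = 9
The signal frequency 5625 Hz falls in DFT bin k = 9.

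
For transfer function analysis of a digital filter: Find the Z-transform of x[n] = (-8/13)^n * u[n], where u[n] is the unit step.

The Z-transform of a^n * u[n] is z/(z-a) for |z| > |a|.
Here a = -8/13, so X(z) = z/(z - (-8/13)) = 13z/(13z + 8)
ROC: |z| > 8/13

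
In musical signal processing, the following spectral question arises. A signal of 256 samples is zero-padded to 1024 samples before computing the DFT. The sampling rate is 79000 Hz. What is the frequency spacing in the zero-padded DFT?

Original DFT: N = 256, resolution = f_s/N = 79000/256 = 9875/32 Hz
Zero-padded DFT: N = 1024, resolution = f_s/N = 79000/1024 = 9875/128 Hz
Zero-padding interpolates the spectrum (finer frequency grid)
but does NOT improve the true spectral resolution (ability to resolve close frequencies).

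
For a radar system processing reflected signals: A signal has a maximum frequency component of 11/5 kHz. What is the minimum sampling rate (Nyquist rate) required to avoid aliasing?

By the Nyquist-Shannon sampling theorem,
the minimum sampling rate (Nyquist rate) must be at least 2 * f_max.
Nyquist rate = 2 * 11/5 kHz = 22/5 kHz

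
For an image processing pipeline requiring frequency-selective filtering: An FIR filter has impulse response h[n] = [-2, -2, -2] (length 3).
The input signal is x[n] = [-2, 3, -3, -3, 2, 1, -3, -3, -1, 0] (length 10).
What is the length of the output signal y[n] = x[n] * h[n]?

For linear convolution, the output length is:
len(y) = len(x) + len(h) - 1 = 10 + 3 - 1 = 12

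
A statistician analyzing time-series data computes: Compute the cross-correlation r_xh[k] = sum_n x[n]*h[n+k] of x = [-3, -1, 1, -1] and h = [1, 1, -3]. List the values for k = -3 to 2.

Both sequences indexed from 0 and zero outside their support.
Lags with overlap: k = -3 to 2.
  r_xh[-3] = x[3]*h[0] = -1
  r_xh[-2] = x[2]*h[0] + x[3]*h[1] = 0
  r_xh[-1] = x[1]*h[0] + x[2]*h[1] + x[3]*h[2] = 3
  r_xh[0] = x[0]*h[0] + x[1]*h[1] + x[2]*h[2] = -7
  r_xh[1] = x[0]*h[1] + x[1]*h[2] = 0
  r_xh[2] = x[0]*h[2] = 9
r_xh = [-1, 0, 3, -7, 0, 9] (for k = -3, ..., 2)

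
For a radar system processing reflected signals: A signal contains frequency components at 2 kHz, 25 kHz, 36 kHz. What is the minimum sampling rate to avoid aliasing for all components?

The highest frequency component is f_max = 36 kHz.
Nyquist rate = 2 * f_max = 2 * 36 kHz = 72 kHz.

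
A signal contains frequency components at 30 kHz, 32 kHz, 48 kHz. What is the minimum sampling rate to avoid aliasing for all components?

The highest frequency component is f_max = 48 kHz.
Nyquist rate = 2 * f_max = 2 * 48 kHz = 96 kHz.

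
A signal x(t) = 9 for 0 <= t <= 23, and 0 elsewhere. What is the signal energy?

Energy = integral of |x(t)|^2 dt over the signal duration
= 9^2 * 23 = 81 * 23 = 1863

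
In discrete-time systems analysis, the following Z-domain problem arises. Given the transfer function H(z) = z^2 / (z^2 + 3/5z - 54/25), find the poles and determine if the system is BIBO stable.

Poles are roots of the denominator: z^2 + 3/5z - 54/25 = 0.
Quadratic formula: z = [-(3/5) +/- sqrt((3/5)^2 - 4*(-54/25))] / 2
Discriminant = 9/25 + 216/25 = 9; sqrt = 3.
z = (-3/5 +/- 3) / 2 => z = 6/5 or z = -9/5.
|p1| = 9/5, |p2| = 6/5.
For BIBO stability, all poles must lie inside the unit circle (|p| < 1).
System is UNSTABLE since at least one |p| >= 1.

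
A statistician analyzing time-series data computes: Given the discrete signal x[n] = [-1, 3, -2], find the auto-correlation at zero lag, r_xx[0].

The auto-correlation at zero lag r_xx[0] equals the signal energy.
r_xx[0] = sum of x[n]^2 = (-1)^2 + 3^2 + (-2)^2
= 1 + 9 + 4 = 14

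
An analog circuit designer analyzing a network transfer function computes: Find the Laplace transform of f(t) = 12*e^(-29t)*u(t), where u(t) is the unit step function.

Standard Laplace transform pair:
e^(-at)*u(t) <-> 1/(s+a)
With a = 29: L{12*e^(-29t)*u(t)} = 12/(s+29), ROC: Re(s) > -29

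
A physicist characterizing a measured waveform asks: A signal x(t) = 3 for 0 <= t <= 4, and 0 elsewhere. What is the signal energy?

Energy = integral of |x(t)|^2 dt over the signal duration
= 3^2 * 4 = 9 * 4 = 36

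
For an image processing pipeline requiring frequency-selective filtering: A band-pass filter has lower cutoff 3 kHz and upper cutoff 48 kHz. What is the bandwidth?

Bandwidth = f_high - f_low
= 48 kHz - 3 kHz = 45 kHz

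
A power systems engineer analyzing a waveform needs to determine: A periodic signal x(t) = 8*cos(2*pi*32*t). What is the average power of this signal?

Average power of A*cos(wt) is A^2/2.
P = 8^2 / 2 = 64/2 = 32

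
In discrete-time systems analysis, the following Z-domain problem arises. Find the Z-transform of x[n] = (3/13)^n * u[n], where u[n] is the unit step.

The Z-transform of a^n * u[n] is z/(z-a) for |z| > |a|.
Here a = 3/13, so X(z) = z/(z - (3/13)) = 13z/(13z - 3)
ROC: |z| > 3/13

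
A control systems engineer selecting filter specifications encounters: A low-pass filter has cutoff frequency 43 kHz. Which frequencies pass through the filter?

A low-pass filter passes all frequencies below the cutoff frequency 43 kHz and attenuates higher frequencies.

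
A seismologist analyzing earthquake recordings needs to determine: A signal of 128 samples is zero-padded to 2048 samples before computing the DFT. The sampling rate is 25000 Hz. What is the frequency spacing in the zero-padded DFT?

Original DFT: N = 128, resolution = f_s/N = 25000/128 = 3125/16 Hz
Zero-padded DFT: N = 2048, resolution = f_s/N = 25000/2048 = 3125/256 Hz
Zero-padding interpolates the spectrum (finer frequency grid)
but does NOT improve the true spectral resolution (ability to resolve close frequencies).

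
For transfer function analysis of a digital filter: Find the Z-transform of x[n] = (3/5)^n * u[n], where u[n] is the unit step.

The Z-transform of a^n * u[n] is z/(z-a) for |z| > |a|.
Here a = 3/5, so X(z) = z/(z - (3/5)) = 5z/(5z - 3)
ROC: |z| > 3/5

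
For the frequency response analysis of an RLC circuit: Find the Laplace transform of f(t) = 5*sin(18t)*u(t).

Standard pair: sin(wt)*u(t) <-> w/(s^2+w^2)
With w = 18: L{5*sin(18t)*u(t)} = 90/(s^2+324)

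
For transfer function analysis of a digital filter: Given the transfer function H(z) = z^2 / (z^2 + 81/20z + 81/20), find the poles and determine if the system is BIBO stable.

Poles are roots of the denominator: z^2 + 81/20z + 81/20 = 0.
Quadratic formula: z = [-(81/20) +/- sqrt((81/20)^2 - 4*(81/20))] / 2
Discriminant = 6561/400 - 81/5 = 81/400; sqrt = 9/20.
z = (-81/20 +/- 9/20) / 2 => z = -9/5 or z = -9/4.
|p1| = 9/4, |p2| = 9/5.
For BIBO stability, all poles must lie inside the unit circle (|p| < 1).
System is UNSTABLE since at least one |p| >= 1.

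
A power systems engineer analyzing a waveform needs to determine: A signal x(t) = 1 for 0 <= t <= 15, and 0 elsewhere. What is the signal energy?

Energy = integral of |x(t)|^2 dt over the signal duration
= 1^2 * 15 = 1 * 15 = 15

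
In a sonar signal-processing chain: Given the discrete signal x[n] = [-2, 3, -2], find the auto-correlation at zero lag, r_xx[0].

The auto-correlation at zero lag r_xx[0] equals the signal energy.
r_xx[0] = sum of x[n]^2 = (-2)^2 + 3^2 + (-2)^2
= 4 + 9 + 4 = 17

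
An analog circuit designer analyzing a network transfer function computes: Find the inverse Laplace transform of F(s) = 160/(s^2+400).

Standard pair: w/(s^2+w^2) <-> sin(wt)*u(t)
Recognize w^2 = 400, so w = 20; numerator 160 = 8*20.
f(t) = 8*sin(20t)*u(t)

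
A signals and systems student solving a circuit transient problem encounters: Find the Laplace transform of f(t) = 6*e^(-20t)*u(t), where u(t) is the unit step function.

Standard Laplace transform pair:
e^(-at)*u(t) <-> 1/(s+a)
With a = 20: L{6*e^(-20t)*u(t)} = 6/(s+20), ROC: Re(s) > -20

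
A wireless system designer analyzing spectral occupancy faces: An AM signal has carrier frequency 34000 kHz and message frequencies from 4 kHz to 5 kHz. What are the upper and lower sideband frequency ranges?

Upper sideband (USB) = fc + [fm_low, fm_high] = 34000 + [4, 5] = [34004, 34005] kHz
Lower sideband (LSB) = fc - [fm_high, fm_low] = 34000 - [5, 4] = [33995, 33996] kHz
Total occupied spectrum: 33995 kHz to 34005 kHz (plus carrier at 34000 kHz)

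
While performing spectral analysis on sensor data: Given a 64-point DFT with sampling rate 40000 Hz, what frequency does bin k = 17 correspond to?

The frequency of DFT bin k is: f_k = k * f_s / N
f_17 = 17 * 40000 / 64 = 10625 Hz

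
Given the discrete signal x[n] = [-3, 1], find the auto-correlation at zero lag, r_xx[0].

The auto-correlation at zero lag r_xx[0] equals the signal energy.
r_xx[0] = sum of x[n]^2 = (-3)^2 + 1^2
= 9 + 1 = 10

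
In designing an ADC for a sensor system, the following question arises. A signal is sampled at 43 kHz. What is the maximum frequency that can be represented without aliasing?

The maximum frequency that can be represented without aliasing
is the Nyquist frequency: f_max = f_s / 2 = 43 kHz / 2 = 43/2 kHz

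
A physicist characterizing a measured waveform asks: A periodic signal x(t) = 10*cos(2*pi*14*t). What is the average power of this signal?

Average power of A*cos(wt) is A^2/2.
P = 10^2 / 2 = 100/2 = 50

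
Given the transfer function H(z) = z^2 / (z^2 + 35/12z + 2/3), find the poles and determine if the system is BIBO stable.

Poles are roots of the denominator: z^2 + 35/12z + 2/3 = 0.
Quadratic formula: z = [-(35/12) +/- sqrt((35/12)^2 - 4*(2/3))] / 2
Discriminant = 1225/144 - 8/3 = 841/144; sqrt = 29/12.
z = (-35/12 +/- 29/12) / 2 => z = -1/4 or z = -8/3.
|p1| = 8/3, |p2| = 1/4.
For BIBO stability, all poles must lie inside the unit circle (|p| < 1).
System is UNSTABLE since at least one |p| >= 1.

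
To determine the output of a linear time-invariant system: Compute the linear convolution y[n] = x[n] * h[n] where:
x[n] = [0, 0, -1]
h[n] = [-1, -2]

y[n] = sum_k x[k]*h[n-k]. Output length = len(x) + len(h) - 1 = 3 + 2 - 1 = 4.
y[0] = 0*-1 = 0
y[1] = 0*-1 + 0*-2 = 0
y[2] = -1*-1 + 0*-2 = 1
y[3] = -1*-2 = 2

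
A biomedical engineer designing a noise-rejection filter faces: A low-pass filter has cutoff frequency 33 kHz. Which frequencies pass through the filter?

A low-pass filter passes all frequencies below the cutoff frequency 33 kHz and attenuates higher frequencies.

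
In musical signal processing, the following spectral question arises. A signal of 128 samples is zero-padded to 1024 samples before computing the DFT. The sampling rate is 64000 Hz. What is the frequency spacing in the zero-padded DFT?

Original DFT: N = 128, resolution = f_s/N = 64000/128 = 500 Hz
Zero-padded DFT: N = 1024, resolution = f_s/N = 64000/1024 = 125/2 Hz
Zero-padding interpolates the spectrum (finer frequency grid)
but does NOT improve the true spectral resolution (ability to resolve close frequencies).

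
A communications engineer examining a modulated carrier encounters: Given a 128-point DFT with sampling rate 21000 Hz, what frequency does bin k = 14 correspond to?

The frequency of DFT bin k is: f_k = k * f_s / N
f_14 = 14 * 21000 / 128 = 18375/8 Hz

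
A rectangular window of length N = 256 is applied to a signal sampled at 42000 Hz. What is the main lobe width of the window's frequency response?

For a rectangular window of length N,
the main lobe width in frequency is 2*f_s/N.
= 2*42000/256 = 2625/8 Hz
This determines the minimum frequency separation for resolving two sinusoids.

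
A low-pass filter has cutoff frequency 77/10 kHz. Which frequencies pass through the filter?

A low-pass filter passes all frequencies below the cutoff frequency 77/10 kHz and attenuates higher frequencies.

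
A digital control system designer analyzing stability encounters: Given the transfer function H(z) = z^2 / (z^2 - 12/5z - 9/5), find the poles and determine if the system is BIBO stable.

Poles are roots of the denominator: z^2 - 12/5z - 9/5 = 0.
Quadratic formula: z = [-(-12/5) +/- sqrt((-12/5)^2 - 4*(-9/5))] / 2
Discriminant = 144/25 + 36/5 = 324/25; sqrt = 18/5.
z = (12/5 +/- 18/5) / 2 => z = 3 or z = -3/5.
|p1| = 3, |p2| = 3/5.
For BIBO stability, all poles must lie inside the unit circle (|p| < 1).
System is UNSTABLE since at least one |p| >= 1.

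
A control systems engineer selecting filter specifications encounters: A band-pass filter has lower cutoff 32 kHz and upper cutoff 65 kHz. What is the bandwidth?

Bandwidth = f_high - f_low
= 65 kHz - 32 kHz = 33 kHz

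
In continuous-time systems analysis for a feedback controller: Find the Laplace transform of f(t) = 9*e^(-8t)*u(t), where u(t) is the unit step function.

Standard Laplace transform pair:
e^(-at)*u(t) <-> 1/(s+a)
With a = 8: L{9*e^(-8t)*u(t)} = 9/(s+8), ROC: Re(s) > -8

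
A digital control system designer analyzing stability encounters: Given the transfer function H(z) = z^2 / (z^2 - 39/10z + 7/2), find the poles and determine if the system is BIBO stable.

Poles are roots of the denominator: z^2 - 39/10z + 7/2 = 0.
Quadratic formula: z = [-(-39/10) +/- sqrt((-39/10)^2 - 4*(7/2))] / 2
Discriminant = 1521/100 - 14 = 121/100; sqrt = 11/10.
z = (39/10 +/- 11/10) / 2 => z = 5/2 or z = 7/5.
|p1| = 7/5, |p2| = 5/2.
For BIBO stability, all poles must lie inside the unit circle (|p| < 1).
System is UNSTABLE since at least one |p| >= 1.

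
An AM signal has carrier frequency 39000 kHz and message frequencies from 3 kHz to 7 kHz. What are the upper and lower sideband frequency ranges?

Upper sideband (USB) = fc + [fm_low, fm_high] = 39000 + [3, 7] = [39003, 39007] kHz
Lower sideband (LSB) = fc - [fm_high, fm_low] = 39000 - [7, 3] = [38993, 38997] kHz
Total occupied spectrum: 38993 kHz to 39007 kHz (plus carrier at 39000 kHz)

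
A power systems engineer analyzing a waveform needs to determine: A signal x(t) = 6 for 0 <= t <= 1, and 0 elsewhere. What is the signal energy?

Energy = integral of |x(t)|^2 dt over the signal duration
= 6^2 * 1 = 36 * 1 = 36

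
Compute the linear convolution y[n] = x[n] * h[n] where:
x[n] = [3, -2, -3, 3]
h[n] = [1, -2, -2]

y[n] = sum_k x[k]*h[n-k]. Output length = len(x) + len(h) - 1 = 4 + 3 - 1 = 6.
y[0] = 3*1 = 3
y[1] = -2*1 + 3*-2 = -8
y[2] = -3*1 + -2*-2 + 3*-2 = -5
y[3] = 3*1 + -3*-2 + -2*-2 = 13
y[4] = 3*-2 + -3*-2 = 0
y[5] = 3*-2 = -6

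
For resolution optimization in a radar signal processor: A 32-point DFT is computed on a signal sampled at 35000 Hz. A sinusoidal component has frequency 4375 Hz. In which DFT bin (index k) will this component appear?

DFT frequency resolution = f_s/N = 35000/32 = 4375/4 Hz
Bin index k = f_signal / resolution = 4375 / 4375/4 = 4
The signal frequency 4375 Hz falls in DFT bin k = 4.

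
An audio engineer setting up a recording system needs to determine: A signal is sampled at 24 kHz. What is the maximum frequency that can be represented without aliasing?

The maximum frequency that can be represented without aliasing
is the Nyquist frequency: f_max = f_s / 2 = 24 kHz / 2 = 12 kHz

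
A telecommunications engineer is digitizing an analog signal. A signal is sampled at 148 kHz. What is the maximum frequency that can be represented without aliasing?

The maximum frequency that can be represented without aliasing
is the Nyquist frequency: f_max = f_s / 2 = 148 kHz / 2 = 74 kHz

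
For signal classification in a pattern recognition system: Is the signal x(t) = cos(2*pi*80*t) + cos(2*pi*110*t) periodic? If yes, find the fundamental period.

f1 = 80 Hz, f2 = 110 Hz
Period T1 = 1/80, T2 = 1/110
Ratio T1/T2 = 110/80, which is rational.
The signal is periodic with fundamental period T = 1/GCD(80,110) = 1/10 s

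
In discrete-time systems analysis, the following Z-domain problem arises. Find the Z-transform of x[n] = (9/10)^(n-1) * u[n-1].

Time-shifting property: if X(z) = Z{x[n]}, then Z{x[n-d]} = z^(-d) * X(z)
X(z) = z/(z - 9/10) for x[n] = (9/10)^n * u[n]
Z{x[n-1]} = z^(-1) * z/(z - 9/10) = 1/(z - 9/10)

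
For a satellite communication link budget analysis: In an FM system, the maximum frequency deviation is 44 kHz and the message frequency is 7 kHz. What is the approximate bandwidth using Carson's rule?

Carson's rule: BW = 2*(delta_f + f_m)
= 2*(44 + 7) kHz = 102 kHz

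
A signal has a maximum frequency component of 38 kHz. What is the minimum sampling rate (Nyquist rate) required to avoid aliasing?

By the Nyquist-Shannon sampling theorem,
the minimum sampling rate (Nyquist rate) must be at least 2 * f_max.
Nyquist rate = 2 * 38 kHz = 76 kHz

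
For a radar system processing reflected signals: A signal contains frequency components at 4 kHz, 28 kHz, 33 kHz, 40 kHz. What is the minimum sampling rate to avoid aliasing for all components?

The highest frequency component is f_max = 40 kHz.
Nyquist rate = 2 * f_max = 2 * 40 kHz = 80 kHz.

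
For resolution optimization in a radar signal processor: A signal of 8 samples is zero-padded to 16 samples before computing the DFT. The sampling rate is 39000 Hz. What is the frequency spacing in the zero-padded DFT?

Original DFT: N = 8, resolution = f_s/N = 39000/8 = 4875 Hz
Zero-padded DFT: N = 16, resolution = f_s/N = 39000/16 = 4875/2 Hz
Zero-padding interpolates the spectrum (finer frequency grid)
but does NOT improve the true spectral resolution (ability to resolve close frequencies).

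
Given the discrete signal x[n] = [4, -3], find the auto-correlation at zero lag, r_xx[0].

The auto-correlation at zero lag r_xx[0] equals the signal energy.
r_xx[0] = sum of x[n]^2 = 4^2 + (-3)^2
= 16 + 9 = 25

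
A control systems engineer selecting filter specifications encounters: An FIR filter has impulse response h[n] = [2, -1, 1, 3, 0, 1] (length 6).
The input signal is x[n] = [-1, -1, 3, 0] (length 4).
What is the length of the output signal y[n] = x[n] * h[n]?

For linear convolution, the output length is:
len(y) = len(x) + len(h) - 1 = 4 + 6 - 1 = 9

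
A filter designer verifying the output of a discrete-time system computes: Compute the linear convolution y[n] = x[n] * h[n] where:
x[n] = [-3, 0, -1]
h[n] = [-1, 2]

y[n] = sum_k x[k]*h[n-k]. Output length = len(x) + len(h) - 1 = 3 + 2 - 1 = 4.
y[0] = -3*-1 = 3
y[1] = 0*-1 + -3*2 = -6
y[2] = -1*-1 + 0*2 = 1
y[3] = -1*2 = -2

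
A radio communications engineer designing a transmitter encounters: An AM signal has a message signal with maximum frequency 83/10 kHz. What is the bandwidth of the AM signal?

In AM (double-sideband), the bandwidth is twice the message frequency.
BW = 2 * f_m = 2 * 83/10 kHz = 83/5 kHz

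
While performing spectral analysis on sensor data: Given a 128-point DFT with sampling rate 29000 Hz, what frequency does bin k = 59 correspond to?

The frequency of DFT bin k is: f_k = k * f_s / N
f_59 = 59 * 29000 / 128 = 213875/16 Hz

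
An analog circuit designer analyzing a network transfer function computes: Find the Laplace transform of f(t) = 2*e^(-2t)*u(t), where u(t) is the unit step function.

Standard Laplace transform pair:
e^(-at)*u(t) <-> 1/(s+a)
With a = 2: L{2*e^(-2t)*u(t)} = 2/(s+2), ROC: Re(s) > -2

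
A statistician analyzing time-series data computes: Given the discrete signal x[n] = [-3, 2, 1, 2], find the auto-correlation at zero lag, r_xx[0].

The auto-correlation at zero lag r_xx[0] equals the signal energy.
r_xx[0] = sum of x[n]^2 = (-3)^2 + 2^2 + 1^2 + 2^2
= 9 + 4 + 1 + 4 = 18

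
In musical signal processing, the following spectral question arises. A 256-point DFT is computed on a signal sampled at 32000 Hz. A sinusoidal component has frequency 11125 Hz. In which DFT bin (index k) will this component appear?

DFT frequency resolution = f_s/N = 32000/256 = 125 Hz
Bin index k = f_signal / resolution = 11125 / 125 = 89
The signal frequency 11125 Hz falls in DFT bin k = 89.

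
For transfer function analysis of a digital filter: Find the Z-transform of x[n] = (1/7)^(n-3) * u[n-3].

Time-shifting property: if X(z) = Z{x[n]}, then Z{x[n-d]} = z^(-d) * X(z)
X(z) = z/(z - 1/7) for x[n] = (1/7)^n * u[n]
Z{x[n-3]} = z^(-3) * z/(z - 1/7) = z^(-2)/(z - 1/7)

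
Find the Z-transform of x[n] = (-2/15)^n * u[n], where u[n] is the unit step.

The Z-transform of a^n * u[n] is z/(z-a) for |z| > |a|.
Here a = -2/15, so X(z) = z/(z - (-2/15)) = 15z/(15z + 2)
ROC: |z| > 2/15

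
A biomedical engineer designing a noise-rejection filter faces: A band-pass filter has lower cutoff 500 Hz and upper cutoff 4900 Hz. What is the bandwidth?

Bandwidth = f_high - f_low
= 4900 Hz - 500 Hz = 4400 Hz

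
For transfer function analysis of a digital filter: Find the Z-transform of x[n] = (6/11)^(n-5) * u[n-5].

Time-shifting property: if X(z) = Z{x[n]}, then Z{x[n-d]} = z^(-d) * X(z)
X(z) = z/(z - 6/11) for x[n] = (6/11)^n * u[n]
Z{x[n-5]} = z^(-5) * z/(z - 6/11) = z^(-4)/(z - 6/11)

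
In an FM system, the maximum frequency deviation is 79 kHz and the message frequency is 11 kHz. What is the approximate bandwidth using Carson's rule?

Carson's rule: BW = 2*(delta_f + f_m)
= 2*(79 + 11) kHz = 180 kHz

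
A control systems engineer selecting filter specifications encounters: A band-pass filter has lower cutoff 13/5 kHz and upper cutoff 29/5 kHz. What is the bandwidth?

Bandwidth = f_high - f_low
= 29/5 kHz - 13/5 kHz = 16/5 kHz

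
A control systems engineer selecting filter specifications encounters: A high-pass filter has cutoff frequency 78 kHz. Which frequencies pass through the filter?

A high-pass filter passes all frequencies above the cutoff frequency 78 kHz and attenuates lower frequencies.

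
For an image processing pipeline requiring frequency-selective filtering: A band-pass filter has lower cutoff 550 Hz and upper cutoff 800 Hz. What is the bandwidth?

Bandwidth = f_high - f_low
= 800 Hz - 550 Hz = 250 Hz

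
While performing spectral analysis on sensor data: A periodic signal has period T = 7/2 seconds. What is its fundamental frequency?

The fundamental frequency is the reciprocal of the period.
f = 1/T = 1/(7/2) = 2/7 Hz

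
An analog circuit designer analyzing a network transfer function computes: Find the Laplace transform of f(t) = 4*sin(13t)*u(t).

Standard pair: sin(wt)*u(t) <-> w/(s^2+w^2)
With w = 13: L{4*sin(13t)*u(t)} = 52/(s^2+169)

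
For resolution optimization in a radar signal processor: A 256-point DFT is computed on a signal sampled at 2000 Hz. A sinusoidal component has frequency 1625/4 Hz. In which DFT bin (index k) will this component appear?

DFT frequency resolution = f_s/N = 2000/256 = 125/16 Hz
Bin index k = f_signal / resolution = 1625/4 / 125/16 = 52
The signal frequency 1625/4 Hz falls in DFT bin k = 52.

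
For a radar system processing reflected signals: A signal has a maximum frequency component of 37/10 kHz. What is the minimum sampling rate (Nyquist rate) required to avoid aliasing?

By the Nyquist-Shannon sampling theorem,
the minimum sampling rate (Nyquist rate) must be at least 2 * f_max.
Nyquist rate = 2 * 37/10 kHz = 37/5 kHz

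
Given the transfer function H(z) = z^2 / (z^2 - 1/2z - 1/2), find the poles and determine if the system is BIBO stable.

Poles are roots of the denominator: z^2 - 1/2z - 1/2 = 0.
Quadratic formula: z = [-(-1/2) +/- sqrt((-1/2)^2 - 4*(-1/2))] / 2
Discriminant = 1/4 + 2 = 9/4; sqrt = 3/2.
z = (1/2 +/- 3/2) / 2 => z = 1 or z = -1/2.
|p1| = 1, |p2| = 1/2.
For BIBO stability, all poles must lie inside the unit circle (|p| < 1).
System is UNSTABLE since at least one |p| >= 1.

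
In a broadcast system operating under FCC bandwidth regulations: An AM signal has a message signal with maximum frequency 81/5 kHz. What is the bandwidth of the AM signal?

In AM (double-sideband), the bandwidth is twice the message frequency.
BW = 2 * f_m = 2 * 81/5 kHz = 162/5 kHz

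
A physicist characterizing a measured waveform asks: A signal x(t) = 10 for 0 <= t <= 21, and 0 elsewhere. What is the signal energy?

Energy = integral of |x(t)|^2 dt over the signal duration
= 10^2 * 21 = 100 * 21 = 2100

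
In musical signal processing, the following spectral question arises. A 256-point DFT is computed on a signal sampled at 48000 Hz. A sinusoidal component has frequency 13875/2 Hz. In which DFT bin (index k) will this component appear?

DFT frequency resolution = f_s/N = 48000/256 = 375/2 Hz
Bin index k = f_signal / resolution = 13875/2 / 375/2 = 37
The signal frequency 13875/2 Hz falls in DFT bin k = 37.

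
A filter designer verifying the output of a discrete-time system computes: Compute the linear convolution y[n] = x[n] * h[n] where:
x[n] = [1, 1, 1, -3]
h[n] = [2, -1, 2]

y[n] = sum_k x[k]*h[n-k]. Output length = len(x) + len(h) - 1 = 4 + 3 - 1 = 6.
y[0] = 1*2 = 2
y[1] = 1*2 + 1*-1 = 1
y[2] = 1*2 + 1*-1 + 1*2 = 3
y[3] = -3*2 + 1*-1 + 1*2 = -5
y[4] = -3*-1 + 1*2 = 5
y[5] = -3*2 = -6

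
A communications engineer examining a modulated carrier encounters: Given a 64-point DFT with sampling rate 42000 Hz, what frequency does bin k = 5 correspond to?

The frequency of DFT bin k is: f_k = k * f_s / N
f_5 = 5 * 42000 / 64 = 13125/4 Hz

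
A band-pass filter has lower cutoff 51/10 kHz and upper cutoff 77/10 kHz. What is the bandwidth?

Bandwidth = f_high - f_low
= 77/10 kHz - 51/10 kHz = 13/5 kHz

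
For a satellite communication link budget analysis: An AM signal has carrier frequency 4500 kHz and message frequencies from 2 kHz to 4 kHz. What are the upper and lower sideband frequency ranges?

Upper sideband (USB) = fc + [fm_low, fm_high] = 4500 + [2, 4] = [4502, 4504] kHz
Lower sideband (LSB) = fc - [fm_high, fm_low] = 4500 - [4, 2] = [4496, 4498] kHz
Total occupied spectrum: 4496 kHz to 4504 kHz (plus carrier at 4500 kHz)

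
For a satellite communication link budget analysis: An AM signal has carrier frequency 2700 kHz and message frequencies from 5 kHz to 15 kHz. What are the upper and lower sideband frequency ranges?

Upper sideband (USB) = fc + [fm_low, fm_high] = 2700 + [5, 15] = [2705, 2715] kHz
Lower sideband (LSB) = fc - [fm_high, fm_low] = 2700 - [15, 5] = [2685, 2695] kHz
Total occupied spectrum: 2685 kHz to 2715 kHz (plus carrier at 2700 kHz)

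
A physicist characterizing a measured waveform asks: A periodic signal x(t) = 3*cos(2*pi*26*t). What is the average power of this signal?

Average power of A*cos(wt) is A^2/2.
P = 3^2 / 2 = 9/2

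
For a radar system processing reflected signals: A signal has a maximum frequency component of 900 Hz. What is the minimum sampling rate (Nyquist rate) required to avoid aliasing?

By the Nyquist-Shannon sampling theorem,
the minimum sampling rate (Nyquist rate) must be at least 2 * f_max.
Nyquist rate = 2 * 900 Hz = 1800 Hz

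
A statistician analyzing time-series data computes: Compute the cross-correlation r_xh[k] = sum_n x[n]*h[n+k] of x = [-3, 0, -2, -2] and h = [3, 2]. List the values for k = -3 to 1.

Both sequences indexed from 0 and zero outside their support.
Lags with overlap: k = -3 to 1.
  r_xh[-3] = x[3]*h[0] = -6
  r_xh[-2] = x[2]*h[0] + x[3]*h[1] = -10
  r_xh[-1] = x[1]*h[0] + x[2]*h[1] = -4
  r_xh[0] = x[0]*h[0] + x[1]*h[1] = -9
  r_xh[1] = x[0]*h[1] = -6
r_xh = [-6, -10, -4, -9, -6] (for k = -3, ..., 1)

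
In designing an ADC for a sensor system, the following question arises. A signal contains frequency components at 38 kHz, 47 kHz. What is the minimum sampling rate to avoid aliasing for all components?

The highest frequency component is f_max = 47 kHz.
Nyquist rate = 2 * f_max = 2 * 47 kHz = 94 kHz.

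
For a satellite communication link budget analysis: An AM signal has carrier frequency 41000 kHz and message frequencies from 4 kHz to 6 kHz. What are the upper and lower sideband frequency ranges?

Upper sideband (USB) = fc + [fm_low, fm_high] = 41000 + [4, 6] = [41004, 41006] kHz
Lower sideband (LSB) = fc - [fm_high, fm_low] = 41000 - [6, 4] = [40994, 40996] kHz
Total occupied spectrum: 40994 kHz to 41006 kHz (plus carrier at 41000 kHz)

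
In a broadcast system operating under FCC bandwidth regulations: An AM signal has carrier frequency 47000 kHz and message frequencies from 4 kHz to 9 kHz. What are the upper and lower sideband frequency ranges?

Upper sideband (USB) = fc + [fm_low, fm_high] = 47000 + [4, 9] = [47004, 47009] kHz
Lower sideband (LSB) = fc - [fm_high, fm_low] = 47000 - [9, 4] = [46991, 46996] kHz
Total occupied spectrum: 46991 kHz to 47009 kHz (plus carrier at 47000 kHz)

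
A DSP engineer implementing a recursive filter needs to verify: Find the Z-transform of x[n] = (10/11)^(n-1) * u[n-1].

Time-shifting property: if X(z) = Z{x[n]}, then Z{x[n-d]} = z^(-d) * X(z)
X(z) = z/(z - 10/11) for x[n] = (10/11)^n * u[n]
Z{x[n-1]} = z^(-1) * z/(z - 10/11) = 1/(z - 10/11)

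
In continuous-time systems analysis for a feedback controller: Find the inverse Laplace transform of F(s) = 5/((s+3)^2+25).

Standard pair: w/((s+a)^2+w^2) <-> e^(-at)*sin(wt)*u(t)
With a=3, w=5: f(t) = e^(-3t)*sin(5t)*u(t)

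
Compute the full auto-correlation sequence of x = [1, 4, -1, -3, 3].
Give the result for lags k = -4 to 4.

r_xx[k] = sum_m x[m]*x[m+k], indexed from 0, for k = -4 to 4:
  r_xx[-4] = x[4]*x[0] = 3
  r_xx[-3] = x[3]*x[0] + x[4]*x[1] = 9
  r_xx[-2] = x[2]*x[0] + x[3]*x[1] + x[4]*x[2] = -16
  r_xx[-1] = x[1]*x[0] + x[2]*x[1] + x[3]*x[2] + x[4]*x[3] = -6
  r_xx[0] = x[0]*x[0] + x[1]*x[1] + x[2]*x[2] + x[3]*x[3] + x[4]*x[4] = 36
  r_xx[1] = x[0]*x[1] + x[1]*x[2] + x[2]*x[3] + x[3]*x[4] = -6
  r_xx[2] = x[0]*x[2] + x[1]*x[3] + x[2]*x[4] = -16
  r_xx[3] = x[0]*x[3] + x[1]*x[4] = 9
  r_xx[4] = x[0]*x[4] = 3
r_xx = [3, 9, -16, -6, 36, -6, -16, 9, 3]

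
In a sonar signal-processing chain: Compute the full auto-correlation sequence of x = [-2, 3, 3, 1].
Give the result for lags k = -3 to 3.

r_xx[k] = sum_m x[m]*x[m+k], indexed from 0, for k = -3 to 3:
  r_xx[-3] = x[3]*x[0] = -2
  r_xx[-2] = x[2]*x[0] + x[3]*x[1] = -3
  r_xx[-1] = x[1]*x[0] + x[2]*x[1] + x[3]*x[2] = 6
  r_xx[0] = x[0]*x[0] + x[1]*x[1] + x[2]*x[2] + x[3]*x[3] = 23
  r_xx[1] = x[0]*x[1] + x[1]*x[2] + x[2]*x[3] = 6
  r_xx[2] = x[0]*x[2] + x[1]*x[3] = -3
  r_xx[3] = x[0]*x[3] = -2
r_xx = [-2, -3, 6, 23, 6, -3, -2]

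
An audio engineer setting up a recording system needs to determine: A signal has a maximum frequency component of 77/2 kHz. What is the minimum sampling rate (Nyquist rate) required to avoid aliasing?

By the Nyquist-Shannon sampling theorem,
the minimum sampling rate (Nyquist rate) must be at least 2 * f_max.
Nyquist rate = 2 * 77/2 kHz = 77 kHz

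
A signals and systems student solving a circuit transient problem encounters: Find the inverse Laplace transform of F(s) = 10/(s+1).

Standard pair: k/(s+a) <-> k*e^(-at)*u(t)
With k=10, a=1: f(t) = 10*e^(-t)*u(t)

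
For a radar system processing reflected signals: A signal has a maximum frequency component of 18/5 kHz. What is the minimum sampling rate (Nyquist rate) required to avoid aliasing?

By the Nyquist-Shannon sampling theorem,
the minimum sampling rate (Nyquist rate) must be at least 2 * f_max.
Nyquist rate = 2 * 18/5 kHz = 36/5 kHz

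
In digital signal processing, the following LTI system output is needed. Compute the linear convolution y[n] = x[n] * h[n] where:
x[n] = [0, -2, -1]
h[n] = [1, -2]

y[n] = sum_k x[k]*h[n-k]. Output length = len(x) + len(h) - 1 = 3 + 2 - 1 = 4.
y[0] = 0*1 = 0
y[1] = -2*1 + 0*-2 = -2
y[2] = -1*1 + -2*-2 = 3
y[3] = -1*-2 = 2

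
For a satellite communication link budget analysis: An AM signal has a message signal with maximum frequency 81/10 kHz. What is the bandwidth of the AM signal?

In AM (double-sideband), the bandwidth is twice the message frequency.
BW = 2 * f_m = 2 * 81/10 kHz = 81/5 kHz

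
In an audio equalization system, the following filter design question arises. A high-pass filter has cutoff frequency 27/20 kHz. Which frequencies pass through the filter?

A high-pass filter passes all frequencies above the cutoff frequency 27/20 kHz and attenuates lower frequencies.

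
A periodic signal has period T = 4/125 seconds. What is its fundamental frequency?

The fundamental frequency is the reciprocal of the period.
f = 1/T = 1/(4/125) = 125/4 Hz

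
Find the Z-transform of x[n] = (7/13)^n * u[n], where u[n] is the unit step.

The Z-transform of a^n * u[n] is z/(z-a) for |z| > |a|.
Here a = 7/13, so X(z) = z/(z - (7/13)) = 13z/(13z - 7)
ROC: |z| > 7/13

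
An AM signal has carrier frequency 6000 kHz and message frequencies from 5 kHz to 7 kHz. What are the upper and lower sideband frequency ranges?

Upper sideband (USB) = fc + [fm_low, fm_high] = 6000 + [5, 7] = [6005, 6007] kHz
Lower sideband (LSB) = fc - [fm_high, fm_low] = 6000 - [7, 5] = [5993, 5995] kHz
Total occupied spectrum: 5993 kHz to 6007 kHz (plus carrier at 6000 kHz)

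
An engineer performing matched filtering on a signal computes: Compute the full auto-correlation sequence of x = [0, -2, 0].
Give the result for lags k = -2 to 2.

r_xx[k] = sum_m x[m]*x[m+k], indexed from 0, for k = -2 to 2:
  r_xx[-2] = x[2]*x[0] = 0
  r_xx[-1] = x[1]*x[0] + x[2]*x[1] = 0
  r_xx[0] = x[0]*x[0] + x[1]*x[1] + x[2]*x[2] = 4
  r_xx[1] = x[0]*x[1] + x[1]*x[2] = 0
  r_xx[2] = x[0]*x[2] = 0
r_xx = [0, 0, 4, 0, 0]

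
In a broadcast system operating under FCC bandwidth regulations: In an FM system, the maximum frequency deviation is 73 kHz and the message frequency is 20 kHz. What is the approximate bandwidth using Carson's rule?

Carson's rule: BW = 2*(delta_f + f_m)
= 2*(73 + 20) kHz = 186 kHz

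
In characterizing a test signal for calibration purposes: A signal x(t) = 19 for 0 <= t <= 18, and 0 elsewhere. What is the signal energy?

Energy = integral of |x(t)|^2 dt over the signal duration
= 19^2 * 18 = 361 * 18 = 6498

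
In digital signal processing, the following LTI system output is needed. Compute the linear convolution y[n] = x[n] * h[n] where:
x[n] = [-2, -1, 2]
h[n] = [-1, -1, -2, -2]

y[n] = sum_k x[k]*h[n-k]. Output length = len(x) + len(h) - 1 = 3 + 4 - 1 = 6.
y[0] = -2*-1 = 2
y[1] = -1*-1 + -2*-1 = 3
y[2] = 2*-1 + -1*-1 + -2*-2 = 3
y[3] = 2*-1 + -1*-2 + -2*-2 = 4
y[4] = 2*-2 + -1*-2 = -2
y[5] = 2*-2 = -4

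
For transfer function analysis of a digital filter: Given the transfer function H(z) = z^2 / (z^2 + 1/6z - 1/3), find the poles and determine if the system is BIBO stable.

Poles are roots of the denominator: z^2 + 1/6z - 1/3 = 0.
Quadratic formula: z = [-(1/6) +/- sqrt((1/6)^2 - 4*(-1/3))] / 2
Discriminant = 1/36 + 4/3 = 49/36; sqrt = 7/6.
z = (-1/6 +/- 7/6) / 2 => z = 1/2 or z = -2/3.
|p1| = 1/2, |p2| = 2/3.
For BIBO stability, all poles must lie inside the unit circle (|p| < 1).
System is STABLE since both |p| < 1.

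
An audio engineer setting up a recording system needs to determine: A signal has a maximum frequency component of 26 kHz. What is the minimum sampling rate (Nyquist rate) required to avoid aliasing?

By the Nyquist-Shannon sampling theorem,
the minimum sampling rate (Nyquist rate) must be at least 2 * f_max.
Nyquist rate = 2 * 26 kHz = 52 kHz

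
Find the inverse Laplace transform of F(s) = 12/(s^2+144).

Standard pair: w/(s^2+w^2) <-> sin(wt)*u(t)
Recognize w^2 = 144, so w = 12; numerator 12 = 1*12.
f(t) = sin(12t)*u(t)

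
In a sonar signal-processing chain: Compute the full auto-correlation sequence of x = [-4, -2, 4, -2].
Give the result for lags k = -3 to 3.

r_xx[k] = sum_m x[m]*x[m+k], indexed from 0, for k = -3 to 3:
  r_xx[-3] = x[3]*x[0] = 8
  r_xx[-2] = x[2]*x[0] + x[3]*x[1] = -12
  r_xx[-1] = x[1]*x[0] + x[2]*x[1] + x[3]*x[2] = -8
  r_xx[0] = x[0]*x[0] + x[1]*x[1] + x[2]*x[2] + x[3]*x[3] = 40
  r_xx[1] = x[0]*x[1] + x[1]*x[2] + x[2]*x[3] = -8
  r_xx[2] = x[0]*x[2] + x[1]*x[3] = -12
  r_xx[3] = x[0]*x[3] = 8
r_xx = [8, -12, -8, 40, -8, -12, 8]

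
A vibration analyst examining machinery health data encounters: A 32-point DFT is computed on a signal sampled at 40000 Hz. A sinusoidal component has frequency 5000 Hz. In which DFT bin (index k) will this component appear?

DFT frequency resolution = f_s/N = 40000/32 = 1250 Hz
Bin index k = f_signal / resolution = 5000 / 1250 = 4
The signal frequency 5000 Hz falls in DFT bin k = 4.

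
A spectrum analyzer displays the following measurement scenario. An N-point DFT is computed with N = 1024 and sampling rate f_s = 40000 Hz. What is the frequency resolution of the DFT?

DFT frequency resolution = f_s / N
= 40000 / 1024 = 625/16 Hz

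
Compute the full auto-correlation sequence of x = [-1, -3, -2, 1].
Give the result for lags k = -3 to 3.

r_xx[k] = sum_m x[m]*x[m+k], indexed from 0, for k = -3 to 3:
  r_xx[-3] = x[3]*x[0] = -1
  r_xx[-2] = x[2]*x[0] + x[3]*x[1] = -1
  r_xx[-1] = x[1]*x[0] + x[2]*x[1] + x[3]*x[2] = 7
  r_xx[0] = x[0]*x[0] + x[1]*x[1] + x[2]*x[2] + x[3]*x[3] = 15
  r_xx[1] = x[0]*x[1] + x[1]*x[2] + x[2]*x[3] = 7
  r_xx[2] = x[0]*x[2] + x[1]*x[3] = -1
  r_xx[3] = x[0]*x[3] = -1
r_xx = [-1, -1, 7, 15, 7, -1, -1]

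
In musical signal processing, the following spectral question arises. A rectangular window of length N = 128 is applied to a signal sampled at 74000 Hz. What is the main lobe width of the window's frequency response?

For a rectangular window of length N,
the main lobe width in frequency is 2*f_s/N.
= 2*74000/128 = 4625/4 Hz
This determines the minimum frequency separation for resolving two sinusoids.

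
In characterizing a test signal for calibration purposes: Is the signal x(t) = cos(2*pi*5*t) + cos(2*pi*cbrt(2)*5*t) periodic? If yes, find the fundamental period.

f1 = 5 Hz, f2 = 5*cbrt(2) Hz
Ratio f2/f1 = cbrt(2), which is irrational.
Since the frequency ratio is irrational, no common period exists.
The signal is not periodic.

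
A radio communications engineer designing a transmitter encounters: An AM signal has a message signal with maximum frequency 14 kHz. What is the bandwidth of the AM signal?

In AM (double-sideband), the bandwidth is twice the message frequency.
BW = 2 * f_m = 2 * 14 kHz = 28 kHz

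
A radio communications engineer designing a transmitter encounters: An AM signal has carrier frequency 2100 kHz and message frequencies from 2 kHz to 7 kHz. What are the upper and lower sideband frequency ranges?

Upper sideband (USB) = fc + [fm_low, fm_high] = 2100 + [2, 7] = [2102, 2107] kHz
Lower sideband (LSB) = fc - [fm_high, fm_low] = 2100 - [7, 2] = [2093, 2098] kHz
Total occupied spectrum: 2093 kHz to 2107 kHz (plus carrier at 2100 kHz)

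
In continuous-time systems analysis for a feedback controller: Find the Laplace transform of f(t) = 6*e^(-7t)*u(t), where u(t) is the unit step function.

Standard Laplace transform pair:
e^(-at)*u(t) <-> 1/(s+a)
With a = 7: L{6*e^(-7t)*u(t)} = 6/(s+7), ROC: Re(s) > -7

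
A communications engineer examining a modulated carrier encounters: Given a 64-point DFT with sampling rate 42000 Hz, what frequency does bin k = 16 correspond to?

The frequency of DFT bin k is: f_k = k * f_s / N
f_16 = 16 * 42000 / 64 = 10500 Hz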